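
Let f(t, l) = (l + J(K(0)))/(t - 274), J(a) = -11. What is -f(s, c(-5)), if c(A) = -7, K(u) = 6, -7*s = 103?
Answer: -126/2021 ≈ -0.062345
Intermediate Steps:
s = -103/7 (s = -1/7*103 = -103/7 ≈ -14.714)
f(t, l) = (-11 + l)/(-274 + t) (f(t, l) = (l - 11)/(t - 274) = (-11 + l)/(-274 + t))
-f(s, c(-5)) = -(-11 - 7)/(-274 - 103/7) = -(-18)/(-2021/7) = -(-7)*(-18)/2021 = -1*126/2021 = -126/2021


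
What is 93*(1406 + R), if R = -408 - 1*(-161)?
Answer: 107787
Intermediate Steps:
R = -247 (R = -408 + 161 = -247)
93*(1406 + R) = 93*(1406 - 247) = 93*1159 = 107787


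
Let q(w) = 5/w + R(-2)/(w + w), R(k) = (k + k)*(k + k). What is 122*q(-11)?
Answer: -1586/11 ≈ -144.18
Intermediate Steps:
R(k) = 4*k**2 (R(k) = (2*k)*(2*k) = 4*k**2)
q(w) = 13/w (q(w) = 5/w + (4*(-2)**2)/(w + w) = 5/w + (4*4)/((2*w)) = 5/w + 16*(1/(2*w)) = 5/w + 8/w = 13/w)
122*q(-11) = 122*(13/(-11)) = 122*(13*(-1/11)) = 122*(-13/11) = -1586/11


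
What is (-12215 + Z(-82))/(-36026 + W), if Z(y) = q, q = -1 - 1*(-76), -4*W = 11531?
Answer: 9712/31127 ≈ 0.31201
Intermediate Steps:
W = -11531/4 (W = -1/4*11531 = -11531/4 ≈ -2882.8)
q = 75 (q = -1 + 76 = 75)
Z(y) = 75
(-12215 + Z(-82))/(-36026 + W) = (-12215 + 75)/(-36026 - 11531/4) = -12140/(-155635/4) = -12140*(-4/155635) = 9712/31127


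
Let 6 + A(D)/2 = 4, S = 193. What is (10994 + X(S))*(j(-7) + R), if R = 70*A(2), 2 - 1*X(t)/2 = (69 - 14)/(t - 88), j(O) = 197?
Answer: -19167688/21 ≈ -9.1275e+5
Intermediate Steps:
A(D) = -4 (A(D) = -12 + 2*4 = -12 + 8 = -4)
X(t) = 4 - 110/(-88 + t) (X(t) = 4 - 2*(69 - 14)/(t - 88) = 4 - 110/(-88 + t))
R = -280 (R = 70*(-4) = -280)
(10994 + X(S))*(j(-7) + R) = (10994 + 2*(-231 + 2*193)/(-88 + 193))*(197 - 280) = (10994 + 2*(-231 + 386)/105)*(-83) = (10994 + 2*(1/105)*155)*(-83) = (10994 + 62/21)*(-83) = (230936/21)*(-83) = -19167688/21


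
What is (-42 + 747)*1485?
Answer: 1046925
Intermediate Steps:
(-42 + 747)*1485 = 705*1485 = 1046925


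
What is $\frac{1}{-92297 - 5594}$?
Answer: $- \frac{1}{97891} \approx -1.0215 \cdot 10^{-5}$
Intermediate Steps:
$\frac{1}{-92297 - 5594} = \frac{1}{-97891} = - \frac{1}{97891}$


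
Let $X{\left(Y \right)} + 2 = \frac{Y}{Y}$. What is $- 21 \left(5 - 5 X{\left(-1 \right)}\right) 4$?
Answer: $-840$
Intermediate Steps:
$X{\left(Y \right)} = -1$ ($X{\left(Y \right)} = -2 + \frac{Y}{Y} = -2 + 1 = -1$)
$- 21 \left(5 - 5 X{\left(-1 \right)}\right) 4 = - 21 \left(5 - -5\right) 4 = - 21 \left(5 + 5\right) 4 = \left(-21\right) 10 \cdot 4 = \left(-210\right) 4 = -840$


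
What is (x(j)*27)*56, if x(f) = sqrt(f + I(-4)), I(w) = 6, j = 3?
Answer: 4536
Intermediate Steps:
x(f) = sqrt(6 + f) (x(f) = sqrt(f + 6) = sqrt(6 + f))
(x(j)*27)*56 = (sqrt(6 + 3)*27)*56 = (sqrt(9)*27)*56 = (3*27)*56 = 81*56 = 4536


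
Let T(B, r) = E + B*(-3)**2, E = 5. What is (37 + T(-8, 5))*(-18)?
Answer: 540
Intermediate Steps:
T(B, r) = 5 + 9*B (T(B, r) = 5 + B*(-3)**2 = 5 + B*9 = 5 + 9*B)
(37 + T(-8, 5))*(-18) = (37 + (5 + 9*(-8)))*(-18) = (37 + (5 - 72))*(-18) = (37 - 67)*(-18) = -30*(-18) = 540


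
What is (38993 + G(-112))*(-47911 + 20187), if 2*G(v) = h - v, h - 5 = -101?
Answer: -1081263724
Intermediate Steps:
h = -96 (h = 5 - 101 = -96)
G(v) = -48 - v/2 (G(v) = (-96 - v)/2 = -48 - v/2)
(38993 + G(-112))*(-47911 + 20187) = (38993 + (-48 - ½*(-112)))*(-47911 + 20187) = (38993 + (-48 + 56))*(-27724) = (38993 + 8)*(-27724) = 39001*(-27724) = -1081263724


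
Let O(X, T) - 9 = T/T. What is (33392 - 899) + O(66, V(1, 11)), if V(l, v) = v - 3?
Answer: 32503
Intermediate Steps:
V(l, v) = -3 + v
O(X, T) = 10 (O(X, T) = 9 + T/T = 9 + 1 = 10)
(33392 - 899) + O(66, V(1, 11)) = (33392 - 899) + 10 = 32493 + 10 = 32503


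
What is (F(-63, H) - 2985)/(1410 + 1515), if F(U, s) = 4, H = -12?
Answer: -2981/2925 ≈ -1.0191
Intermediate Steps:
(F(-63, H) - 2985)/(1410 + 1515) = (4 - 2985)/(1410 + 1515) = -2981/2925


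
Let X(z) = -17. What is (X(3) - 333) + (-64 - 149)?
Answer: -563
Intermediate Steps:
(X(3) - 333) + (-64 - 149) = (-17 - 333) + (-64 - 149) = -350 - 213 = -563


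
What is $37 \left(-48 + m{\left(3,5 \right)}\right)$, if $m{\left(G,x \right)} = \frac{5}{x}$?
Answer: $-1739$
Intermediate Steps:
$37 \left(-48 + m{\left(3,5 \right)}\right) = 37 \left(-48 + \frac{5}{5}\right) = 37 \left(-48 + 5 \cdot \frac{1}{5}\right) = 37 \left(-48 + 1\right) = 37 \left(-47\right) = -1739$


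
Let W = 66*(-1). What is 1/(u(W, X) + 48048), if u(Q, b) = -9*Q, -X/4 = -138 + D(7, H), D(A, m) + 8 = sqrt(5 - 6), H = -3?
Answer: 1/48642 ≈ 2.0558e-5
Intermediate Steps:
D(A, m) = -8 + I (D(A, m) = -8 + sqrt(5 - 6) = -8 + sqrt(-1) = -8 + I)
W = -66
X = 584 - 4*I (X = -4*(-138 + (-8 + I)) = -4*(-146 + I) = 584 - 4*I ≈ 584.0 - 4.0*I)
1/(u(W, X) + 48048) = 1/(-9*(-66) + 48048) = 1/(594 + 48048) = 1/48642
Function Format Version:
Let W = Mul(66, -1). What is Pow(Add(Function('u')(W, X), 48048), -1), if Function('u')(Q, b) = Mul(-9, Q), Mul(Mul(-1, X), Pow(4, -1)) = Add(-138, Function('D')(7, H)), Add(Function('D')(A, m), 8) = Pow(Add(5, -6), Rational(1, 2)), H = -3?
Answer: Rational(1, 48642) ≈ 2.0558e-5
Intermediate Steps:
Function('D')(A, m) = Add(-8, I) (Function('D')(A, m) = Add(-8, Pow(Add(5, -6), Rational(1, 2))) = Add(-8, Pow(-1, Rational(1, 2))) = Add(-8, I))
W = -66
X = Add(584, Mul(-4, I)) (X = Mul(-4, Add(-138, Add(-8, I))) = Mul(-4, Add(-146, I)) = Add(584, Mul(-4, I)) ≈ Add(584.00, Mul(-4.0000, I)))
Pow(Add(Function('u')(W, X), 48048), -1) = Pow(Add(Mul(-9, -66), 48048), -1) = Pow(Add(594, 48048), -1) = Pow(48642, -1) = Rational(1, 48642)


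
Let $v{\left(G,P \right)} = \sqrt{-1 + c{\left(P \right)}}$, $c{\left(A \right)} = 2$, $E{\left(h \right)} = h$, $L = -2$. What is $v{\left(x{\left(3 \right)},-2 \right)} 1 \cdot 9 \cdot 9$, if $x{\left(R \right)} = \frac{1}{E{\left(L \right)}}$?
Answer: $81$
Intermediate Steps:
$x{\left(R \right)} = - \frac{1}{2}$ ($x{\left(R \right)} = \frac{1}{-2} = - \frac{1}{2}$)
$v{\left(G,P \right)} = 1$ ($v{\left(G,P \right)} = \sqrt{-1 + 2} = \sqrt{1} = 1$)
$v{\left(x{\left(3 \right)},-2 \right)} 1 \cdot 9 \cdot 9 = 1 \cdot 1 \cdot 9 \cdot 9 = 1 \cdot 9 \cdot 9 = 1 \cdot 81 = 81$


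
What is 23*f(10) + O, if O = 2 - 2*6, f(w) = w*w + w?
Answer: 2520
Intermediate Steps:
f(w) = w + w² (f(w) = w² + w = w + w²)
O = -10 (O = 2 - 12 = -10)
23*f(10) + O = 23*(10*(1 + 10)) - 10 = 23*(10*11) - 10 = 23*110 - 10 = 2530 - 10 = 2520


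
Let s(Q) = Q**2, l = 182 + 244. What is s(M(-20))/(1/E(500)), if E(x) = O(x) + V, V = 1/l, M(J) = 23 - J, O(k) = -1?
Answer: -785825/426 ≈ -1844.7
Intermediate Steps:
l = 426
V = 1/426 ≈ 0.0023474
E(x) = -425/426 (E(x) = -1 + 1/426 = -425/426)
s(M(-20))/(1/E(500)) = (23 - 1*(-20))**2/(1/(-425/426)) = (23 + 20)**2/(-426/425) = 43**2*(-425/426) = 1849*(-425/426) = -785825/426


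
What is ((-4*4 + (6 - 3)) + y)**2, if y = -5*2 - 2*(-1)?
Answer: 441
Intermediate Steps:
y = -8 (y = -10 + 2 = -8)
((-4*4 + (6 - 3)) + y)**2 = ((-4*4 + (6 - 3)) - 8)**2 = ((-16 + 3) - 8)**2 = (-13 - 8)**2 = (-21)**2 = 441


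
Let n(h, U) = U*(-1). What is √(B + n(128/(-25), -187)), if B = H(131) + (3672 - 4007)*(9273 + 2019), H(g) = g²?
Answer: 4*I*√235342 ≈ 1940.5*I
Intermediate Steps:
n(h, U) = -U
B = -3765659 (B = 131² + (3672 - 4007)*(9273 + 2019) = 17161 - 335*11292 = 17161 - 3782820 = -3765659)
√(B + n(128/(-25), -187)) = √(-3765659 - 1*(-187)) = √(-3765659 + 187) = √(-3765472) = 4*I*√235342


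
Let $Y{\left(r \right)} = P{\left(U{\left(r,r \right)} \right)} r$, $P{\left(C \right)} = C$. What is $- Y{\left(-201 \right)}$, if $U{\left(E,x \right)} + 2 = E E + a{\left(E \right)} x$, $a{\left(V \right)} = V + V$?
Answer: $24361401$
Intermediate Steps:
$a{\left(V \right)} = 2 V$
$U{\left(E,x \right)} = -2 + E^{2} + 2 E x$ ($U{\left(E,x \right)} = -2 + \left(E E + 2 E x\right) = -2 + \left(E^{2} + 2 E x\right) = -2 + E^{2} + 2 E x$)
$Y{\left(r \right)} = r \left(-2 + 3 r^{2}\right)$ ($Y{\left(r \right)} = \left(-2 + r^{2} + 2 r r\right) r = \left(-2 + r^{2} + 2 r^{2}\right) r = \left(-2 + 3 r^{2}\right) r = r \left(-2 + 3 r^{2}\right)$)
$- Y{\left(-201 \right)} = - \left(-201\right) \left(-2 + 3 \left(-201\right)^{2}\right) = - \left(-201\right) \left(-2 + 3 \cdot 40401\right) = - \left(-201\right) \left(-2 + 121203\right) = - \left(-201\right) 121201 = \left(-1\right) \left(-24361401\right) = 24361401$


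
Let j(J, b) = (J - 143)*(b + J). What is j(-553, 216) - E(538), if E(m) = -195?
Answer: 234747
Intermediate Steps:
j(J, b) = (-143 + J)*(J + b)
j(-553, 216) - E(538) = ((-553)² - 143*(-553) - 143*216 - 553*216) - 1*(-195) = (305809 + 79079 - 30888 - 119448) + 195 = 234552 + 195 = 234747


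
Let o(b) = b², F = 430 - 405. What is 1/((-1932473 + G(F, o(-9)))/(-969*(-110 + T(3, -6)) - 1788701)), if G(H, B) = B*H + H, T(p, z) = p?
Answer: 1685018/1930423 ≈ 0.87288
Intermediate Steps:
F = 25
G(H, B) = H + B*H
1/((-1932473 + G(F, o(-9)))/(-969*(-110 + T(3, -6)) - 1788701)) = 1/((-1932473 + 25*(1 + (-9)²))/(-969*(-110 + 3) - 1788701)) = 1/((-1932473 + 25*(1 + 81))/(-969*(-107) - 1788701)) = 1/((-1932473 + 25*82)/(103683 - 1788701)) = 1/((-1932473 + 2050)/(-1685018)) = 1/(-1930423*(-1/1685018)) = 1/(1930423/1685018) = 1685018/1930423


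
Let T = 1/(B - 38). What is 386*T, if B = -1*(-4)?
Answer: -193/17 ≈ -11.353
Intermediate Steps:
B = 4
T = -1/34 (T = 1/(4 - 38) = 1/(-34) = -1/34 ≈ -0.029412)
386*T = 386*(-1/34) = -193/17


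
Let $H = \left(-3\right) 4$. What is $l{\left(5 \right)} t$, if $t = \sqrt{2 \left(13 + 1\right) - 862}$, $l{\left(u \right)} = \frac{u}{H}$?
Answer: $- \frac{5 i \sqrt{834}}{12} \approx - 12.033 i$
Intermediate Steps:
$H = -12$
$l{\left(u \right)} = - \frac{u}{12}$ ($l{\left(u \right)} = \frac{u}{-12} = u \left(- \frac{1}{12}\right) = - \frac{u}{12}$)
$t = i \sqrt{834}$ ($t = \sqrt{2 \cdot 14 - 862} = \sqrt{28 - 862} = \sqrt{-834} = i \sqrt{834} \approx 28.879 i$)
$l{\left(5 \right)} t = \left(- \frac{1}{12}\right) 5 i \sqrt{834} = - \frac{5 i \sqrt{834}}{12}$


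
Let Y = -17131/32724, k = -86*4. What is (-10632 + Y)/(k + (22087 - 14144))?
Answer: -347938699/248669676 ≈ -1.3992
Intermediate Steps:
k = -344
Y = -17131/32724 (Y = -17131*1/32724 = -17131/32724 ≈ -0.52350)
(-10632 + Y)/(k + (22087 - 14144)) = (-10632 - 17131/32724)/(-344 + (22087 - 14144)) = -347938699/(32724*(-344 + 7943)) = -347938699/32724/7599 = -347938699/32724*1/7599 = -347938699/248669676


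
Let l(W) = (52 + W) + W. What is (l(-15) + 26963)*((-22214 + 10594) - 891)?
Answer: -337609335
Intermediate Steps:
l(W) = 52 + 2*W
(l(-15) + 26963)*((-22214 + 10594) - 891) = ((52 + 2*(-15)) + 26963)*((-22214 + 10594) - 891) = ((52 - 30) + 26963)*(-11620 - 891) = (22 + 26963)*(-12511) = 26985*(-12511) = -337609335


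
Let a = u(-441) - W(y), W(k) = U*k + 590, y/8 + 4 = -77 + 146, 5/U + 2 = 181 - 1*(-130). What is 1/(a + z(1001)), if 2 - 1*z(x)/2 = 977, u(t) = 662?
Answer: -309/582902 ≈ -0.00053011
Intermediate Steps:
z(x) = -1950 (z(x) = 4 - 2*977 = 4 - 1954 = -1950)
U = 5/309 (U = 5/(-2 + (181 - 1*(-130))) = 5/(-2 + (181 + 130)) = 5/(-2 + 311) = 5/309 ≈ 0.016181)
y = 520 (y = -32 + 8*(-77 + 146) = -32 + 8*69 = -32 + 552 = 520)
W(k) = 590 + 5*k/309 (W(k) = 5*k/309 + 590 = 590 + 5*k/309)
a = 19648/309 (a = 662 - (590 + (5/309)*520) = 662 - (590 + 2600/309) = 662 - 1*184910/309 = 662 - 184910/309 = 19648/309 ≈ 63.586)
1/(a + z(1001)) = 1/(19648/309 - 1950) = 1/(-582902/309) = -309/582902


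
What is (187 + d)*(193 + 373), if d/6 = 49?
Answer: 272246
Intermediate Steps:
d = 294 (d = 6*49 = 294)
(187 + d)*(193 + 373) = (187 + 294)*(193 + 373) = 481*566 = 272246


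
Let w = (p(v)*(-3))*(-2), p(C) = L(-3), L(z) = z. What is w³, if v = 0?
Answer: -5832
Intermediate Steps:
p(C) = -3
w = -18 (w = -3*(-3)*(-2) = 9*(-2) = -18)
w³ = (-18)³ = -5832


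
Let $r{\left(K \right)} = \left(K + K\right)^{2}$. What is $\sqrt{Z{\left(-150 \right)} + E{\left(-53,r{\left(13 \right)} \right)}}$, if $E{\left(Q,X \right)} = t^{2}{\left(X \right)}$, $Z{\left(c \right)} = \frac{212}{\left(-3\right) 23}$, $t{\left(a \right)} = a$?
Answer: $\frac{2 \sqrt{543912027}}{69} \approx 676.0$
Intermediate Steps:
$r{\left(K \right)} = 4 K^{2}$ ($r{\left(K \right)} = \left(2 K\right)^{2} = 4 K^{2}$)
$Z{\left(c \right)} = - \frac{212}{69}$ ($Z{\left(c \right)} = \frac{212}{-69} = 212 \left(- \frac{1}{69}\right) = - \frac{212}{69}$)
$E{\left(Q,X \right)} = X^{2}$
$\sqrt{Z{\left(-150 \right)} + E{\left(-53,r{\left(13 \right)} \right)}} = \sqrt{- \frac{212}{69} + \left(4 \cdot 13^{2}\right)^{2}} = \sqrt{- \frac{212}{69} + \left(4 \cdot 169\right)^{2}} = \sqrt{- \frac{212}{69} + 676^{2}} = \sqrt{- \frac{212}{69} + 456976} = \sqrt{\frac{31531132}{69}} = \frac{2 \sqrt{543912027}}{69}$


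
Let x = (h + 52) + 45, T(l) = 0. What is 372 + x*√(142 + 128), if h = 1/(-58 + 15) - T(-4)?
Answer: 372 + 12510*√30/43 ≈ 1965.5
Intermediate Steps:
h = -1/43 (h = 1/(-58 + 15) - 1*0 = 1/(-43) + 0 = -1/43 + 0 = -1/43 ≈ -0.023256)
x = 4170/43 (x = (-1/43 + 52) + 45 = 2235/43 + 45 = 4170/43 ≈ 96.977)
372 + x*√(142 + 128) = 372 + 4170*√(142 + 128)/43 = 372 + 4170*√270/43 = 372 + 4170*(3*√30)/43 = 372 + 12510*√30/43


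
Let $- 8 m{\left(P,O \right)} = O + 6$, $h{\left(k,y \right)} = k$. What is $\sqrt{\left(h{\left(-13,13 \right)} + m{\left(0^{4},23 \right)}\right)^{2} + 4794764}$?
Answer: $\frac{3 \sqrt{34098065}}{8} \approx 2189.8$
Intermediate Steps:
$m{\left(P,O \right)} = - \frac{3}{4} - \frac{O}{8}$ ($m{\left(P,O \right)} = - \frac{O + 6}{8} = - \frac{6 + O}{8} = - \frac{3}{4} - \frac{O}{8}$)
$\sqrt{\left(h{\left(-13,13 \right)} + m{\left(0^{4},23 \right)}\right)^{2} + 4794764} = \sqrt{\left(-13 - \frac{29}{8}\right)^{2} + 4794764} = \sqrt{\left(- \frac{133}{8}\right)^{2} + 4794764} = \sqrt{\frac{17689}{64} + 4794764} = \sqrt{\frac{306882585}{64}} = \frac{3 \sqrt{34098065}}{8}$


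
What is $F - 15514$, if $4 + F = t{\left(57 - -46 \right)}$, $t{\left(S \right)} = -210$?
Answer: $-15728$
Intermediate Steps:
$F = -214$ ($F = -4 - 210 = -214$)
$F - 15514 = -214 - 15514 = -15728$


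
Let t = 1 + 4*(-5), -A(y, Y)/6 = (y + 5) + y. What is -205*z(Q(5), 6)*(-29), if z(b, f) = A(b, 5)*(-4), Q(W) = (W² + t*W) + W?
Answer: -17835000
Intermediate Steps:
A(y, Y) = -30 - 12*y (A(y, Y) = -6*((y + 5) + y) = -6*((5 + y) + y) = -6*(5 + 2*y) = -30 - 12*y)
t = -19 (t = 1 - 20 = -19)
Q(W) = W² - 18*W (Q(W) = (W² - 19*W) + W = W² - 18*W)
z(b, f) = 120 + 48*b (z(b, f) = (-30 - 12*b)*(-4) = 120 + 48*b)
-205*z(Q(5), 6)*(-29) = -205*(120 + 48*(5*(-18 + 5)))*(-29) = -205*(120 + 48*(5*(-13)))*(-29) = -205*(120 + 48*(-65))*(-29) = -205*(120 - 3120)*(-29) = -205*(-3000)*(-29) = 615000*(-29) = -17835000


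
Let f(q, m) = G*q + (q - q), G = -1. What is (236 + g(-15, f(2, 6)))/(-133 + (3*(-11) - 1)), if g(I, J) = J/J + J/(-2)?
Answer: -238/167 ≈ -1.4251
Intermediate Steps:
f(q, m) = -q (f(q, m) = -q + (q - q) = -q + 0 = -q)
g(I, J) = 1 - J/2 (g(I, J) = 1 + J*(-½) = 1 - J/2)
(236 + g(-15, f(2, 6)))/(-133 + (3*(-11) - 1)) = (236 + (1 - (-1)*2/2))/(-133 + (3*(-11) - 1)) = (236 + (1 - ½*(-2)))/(-133 + (-33 - 1)) = (236 + (1 + 1))/(-133 - 34) = (236 + 2)/(-167) = 238*(-1/167) = -238/167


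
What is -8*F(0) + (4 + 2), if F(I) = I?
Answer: 6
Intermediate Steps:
-8*F(0) + (4 + 2) = -8*0 + (4 + 2) = 0 + 6 = 6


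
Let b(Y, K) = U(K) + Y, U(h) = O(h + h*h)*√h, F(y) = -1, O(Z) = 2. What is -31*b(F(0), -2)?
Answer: 31 - 62*I*√2 ≈ 31.0 - 87.681*I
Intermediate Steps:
U(h) = 2*√h
b(Y, K) = Y + 2*√K (b(Y, K) = 2*√K + Y = Y + 2*√K)
-31*b(F(0), -2) = -31*(-1 + 2*√(-2)) = -31*(-1 + 2*(I*√2)) = -31*(-1 + 2*I*√2) = 31 - 62*I*√2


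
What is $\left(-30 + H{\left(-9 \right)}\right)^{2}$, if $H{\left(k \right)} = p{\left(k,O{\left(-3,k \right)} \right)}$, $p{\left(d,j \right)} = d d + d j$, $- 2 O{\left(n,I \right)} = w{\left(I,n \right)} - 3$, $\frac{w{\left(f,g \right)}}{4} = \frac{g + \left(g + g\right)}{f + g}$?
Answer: $2601$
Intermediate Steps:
$w{\left(f,g \right)} = \frac{12 g}{f + g}$ ($w{\left(f,g \right)} = 4 \frac{g + \left(g + g\right)}{f + g} = 4 \frac{g + 2 g}{f + g} = 4 \frac{3 g}{f + g} = \frac{12 g}{f + g}$)
$O{\left(n,I \right)} = \frac{3}{2} - \frac{6 n}{I + n}$ ($O{\left(n,I \right)} = - \frac{\frac{12 n}{I + n} - 3}{2} = - \frac{-3 + \frac{12 n}{I + n}}{2} = \frac{3}{2} - \frac{6 n}{I + n}$)
$p{\left(d,j \right)} = d^{2} + d j$
$H{\left(k \right)} = k \left(k + \frac{3 \left(9 + k\right)}{2 \left(-3 + k\right)}\right)$ ($H{\left(k \right)} = k \left(k + \frac{3 \left(k - -9\right)}{2 \left(k - 3\right)}\right) = k \left(k + \frac{3 \left(k + 9\right)}{2 \left(-3 + k\right)}\right) = k \left(k + \frac{3 \left(9 + k\right)}{2 \left(-3 + k\right)}\right)$)
$\left(-30 + H{\left(-9 \right)}\right)^{2} = \left(-30 + \frac{1}{2} \left(-9\right) \frac{1}{-3 - 9} \left(36 + \left(-3 - 9\right) \left(3 + 2 \left(-9\right)\right)\right)\right)^{2} = \left(-30 + \frac{1}{2} \left(-9\right) \frac{1}{-12} \left(36 - 12 \left(3 - 18\right)\right)\right)^{2} = \left(-30 + \frac{1}{2} \left(-9\right) \left(- \frac{1}{12}\right) \left(36 - -180\right)\right)^{2} = \left(-30 + \frac{1}{2} \left(-9\right) \left(- \frac{1}{12}\right) \left(36 + 180\right)\right)^{2} = \left(-30 + \frac{1}{2} \left(-9\right) \left(- \frac{1}{12}\right) 216\right)^{2} = \left(-30 + 81\right)^{2} = 51^{2} = 2601$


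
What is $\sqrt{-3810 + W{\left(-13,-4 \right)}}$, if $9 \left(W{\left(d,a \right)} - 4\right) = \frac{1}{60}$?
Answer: $\frac{i \sqrt{30828585}}{90} \approx 61.693 i$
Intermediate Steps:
$W{\left(d,a \right)} = \frac{2161}{540}$ ($W{\left(d,a \right)} = 4 + \frac{1}{9 \cdot 60} = 4 + \frac{1}{9} \cdot \frac{1}{60} = 4 + \frac{1}{540} = \frac{2161}{540}$)
$\sqrt{-3810 + W{\left(-13,-4 \right)}} = \sqrt{-3810 + \frac{2161}{540}} = \sqrt{- \frac{2055239}{540}} = \frac{i \sqrt{30828585}}{90}$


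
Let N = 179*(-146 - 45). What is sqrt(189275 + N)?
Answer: sqrt(155086) ≈ 393.81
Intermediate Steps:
N = -34189 (N = 179*(-191) = -34189)
sqrt(189275 + N) = sqrt(189275 - 34189) = sqrt(155086)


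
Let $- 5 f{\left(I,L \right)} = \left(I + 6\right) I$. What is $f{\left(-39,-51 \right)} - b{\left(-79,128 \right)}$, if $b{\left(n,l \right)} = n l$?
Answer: $\frac{49273}{5} \approx 9854.6$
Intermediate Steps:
$f{\left(I,L \right)} = - \frac{I \left(6 + I\right)}{5}$ ($f{\left(I,L \right)} = - \frac{\left(I + 6\right) I}{5} = - \frac{\left(6 + I\right) I}{5} = - \frac{I \left(6 + I\right)}{5}$)
$b{\left(n,l \right)} = l n$
$f{\left(-39,-51 \right)} - b{\left(-79,128 \right)} = \left(- \frac{1}{5}\right) \left(-39\right) \left(6 - 39\right) - 128 \left(-79\right) = \left(- \frac{1}{5}\right) \left(-39\right) \left(-33\right) - -10112 = - \frac{1287}{5} + 10112 = \frac{49273}{5}$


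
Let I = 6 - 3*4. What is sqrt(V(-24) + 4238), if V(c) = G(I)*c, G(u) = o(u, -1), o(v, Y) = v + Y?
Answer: sqrt(4406) ≈ 66.378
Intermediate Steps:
I = -6 (I = 6 - 12 = -6)
o(v, Y) = Y + v
G(u) = -1 + u
V(c) = -7*c (V(c) = (-1 - 6)*c = -7*c)
sqrt(V(-24) + 4238) = sqrt(-7*(-24) + 4238) = sqrt(168 + 4238) = sqrt(4406)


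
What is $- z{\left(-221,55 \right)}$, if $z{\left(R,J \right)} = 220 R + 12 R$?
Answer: $51272$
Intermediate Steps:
$z{\left(R,J \right)} = 232 R$
$- z{\left(-221,55 \right)} = - 232 \left(-221\right) = \left(-1\right) \left(-51272\right) = 51272$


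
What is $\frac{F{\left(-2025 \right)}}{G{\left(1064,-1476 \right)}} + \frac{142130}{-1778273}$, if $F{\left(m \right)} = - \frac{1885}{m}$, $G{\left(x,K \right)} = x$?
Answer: $- \frac{8653750097}{109470485880} \approx -0.079051$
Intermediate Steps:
$\frac{F{\left(-2025 \right)}}{G{\left(1064,-1476 \right)}} + \frac{142130}{-1778273} = \frac{\left(-1885\right) \frac{1}{-2025}}{1064} + \frac{142130}{-1778273} = \left(-1885\right) \left(- \frac{1}{2025}\right) \frac{1}{1064} + 142130 \left(- \frac{1}{1778273}\right) = \frac{377}{405} \cdot \frac{1}{1064} - \frac{142130}{1778273} = \frac{377}{430920} - \frac{142130}{1778273} = - \frac{8653750097}{109470485880}$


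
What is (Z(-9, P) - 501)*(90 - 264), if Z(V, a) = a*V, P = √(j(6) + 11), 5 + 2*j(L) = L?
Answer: 87174 + 783*√46 ≈ 92485.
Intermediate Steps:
j(L) = -5/2 + L/2
P = √46/2 (P = √((-5/2 + (½)*6) + 11) = √((-5/2 + 3) + 11) = √(½ + 11) = √(23/2) = √46/2 ≈ 3.3912)
Z(V, a) = V*a
(Z(-9, P) - 501)*(90 - 264) = (-9*√46/2 - 501)*(90 - 264) = (-9*√46/2 - 501)*(-174) = (-501 - 9*√46/2)*(-174) = 87174 + 783*√46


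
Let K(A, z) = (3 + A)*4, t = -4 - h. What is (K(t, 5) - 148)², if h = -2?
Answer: 20736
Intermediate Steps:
t = -2 (t = -4 - 1*(-2) = -4 + 2 = -2)
K(A, z) = 12 + 4*A
(K(t, 5) - 148)² = ((12 + 4*(-2)) - 148)² = ((12 - 8) - 148)² = (4 - 148)² = (-144)² = 20736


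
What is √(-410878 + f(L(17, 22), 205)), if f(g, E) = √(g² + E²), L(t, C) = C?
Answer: √(-410878 + √42509) ≈ 640.84*I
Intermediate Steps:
f(g, E) = √(E² + g²)
√(-410878 + f(L(17, 22), 205)) = √(-410878 + √(205² + 22²)) = √(-410878 + √(42025 + 484)) = √(-410878 + √42509)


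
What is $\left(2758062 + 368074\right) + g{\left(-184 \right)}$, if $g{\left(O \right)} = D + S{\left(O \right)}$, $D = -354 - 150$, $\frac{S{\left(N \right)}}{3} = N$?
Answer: $3125080$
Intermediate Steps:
$S{\left(N \right)} = 3 N$
$D = -504$
$g{\left(O \right)} = -504 + 3 O$
$\left(2758062 + 368074\right) + g{\left(-184 \right)} = \left(2758062 + 368074\right) + \left(-504 + 3 \left(-184\right)\right) = 3126136 - 1056 = 3125080$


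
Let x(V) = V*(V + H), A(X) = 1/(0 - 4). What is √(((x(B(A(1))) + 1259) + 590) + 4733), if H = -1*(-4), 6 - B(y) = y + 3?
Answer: √105689/4 ≈ 81.275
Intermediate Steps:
A(X) = -¼ (A(X) = 1/(-4) = -¼)
B(y) = 3 - y (B(y) = 6 - (y + 3) = 6 - (3 + y) = 6 + (-3 - y) = 3 - y)
H = 4
x(V) = V*(4 + V) (x(V) = V*(V + 4) = V*(4 + V))
√(((x(B(A(1))) + 1259) + 590) + 4733) = √((((3 - 1*(-¼))*(4 + (3 - 1*(-¼))) + 1259) + 590) + 4733) = √((((3 + ¼)*(4 + (3 + ¼)) + 1259) + 590) + 4733) = √(((13*(4 + 13/4)/4 + 1259) + 590) + 4733) = √((((13/4)*(29/4) + 1259) + 590) + 4733) = √(((377/16 + 1259) + 590) + 4733) = √((20521/16 + 590) + 4733) = √(29961/16 + 4733) = √(105689/16) = √105689/4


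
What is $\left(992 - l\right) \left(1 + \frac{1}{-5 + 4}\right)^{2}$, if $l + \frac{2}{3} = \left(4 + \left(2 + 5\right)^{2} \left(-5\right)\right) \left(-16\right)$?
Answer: $0$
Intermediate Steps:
$l = \frac{11566}{3}$ ($l = - \frac{2}{3} + \left(4 + \left(2 + 5\right)^{2} \left(-5\right)\right) \left(-16\right) = - \frac{2}{3} + \left(4 + 7^{2} \left(-5\right)\right) \left(-16\right) = - \frac{2}{3} + \left(4 + 49 \left(-5\right)\right) \left(-16\right) = - \frac{2}{3} + \left(4 - 245\right) \left(-16\right) = - \frac{2}{3} - -3856 = - \frac{2}{3} + 3856 = \frac{11566}{3} \approx 3855.3$)
$\left(992 - l\right) \left(1 + \frac{1}{-5 + 4}\right)^{2} = \left(992 - \frac{11566}{3}\right) \left(1 + \frac{1}{-5 + 4}\right)^{2} = \left(992 - \frac{11566}{3}\right) \left(1 + \frac{1}{-1}\right)^{2} = - \frac{8590 \left(1 - 1\right)^{2}}{3} = - \frac{8590 \cdot 0^{2}}{3} = \left(- \frac{8590}{3}\right) 0 = 0$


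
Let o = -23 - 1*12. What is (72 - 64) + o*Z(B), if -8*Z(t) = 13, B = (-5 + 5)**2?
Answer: 519/8 ≈ 64.875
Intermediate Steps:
o = -35 (o = -23 - 12 = -35)
B = 0 (B = 0**2 = 0)
Z(t) = -13/8 (Z(t) = -1/8*13 = -13/8)
(72 - 64) + o*Z(B) = (72 - 64) - 35*(-13/8) = 8 + 455/8 = 519/8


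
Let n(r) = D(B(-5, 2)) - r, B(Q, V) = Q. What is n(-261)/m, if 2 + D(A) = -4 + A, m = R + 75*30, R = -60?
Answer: 25/219 ≈ 0.11416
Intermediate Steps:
m = 2190 (m = -60 + 75*30 = -60 + 2250 = 2190)
D(A) = -6 + A (D(A) = -2 + (-4 + A) = -6 + A)
n(r) = -11 - r (n(r) = (-6 - 5) - r = -11 - r)
n(-261)/m = (-11 - 1*(-261))/2190 = (-11 + 261)*(1/2190) = 250*(1/2190) = 25/219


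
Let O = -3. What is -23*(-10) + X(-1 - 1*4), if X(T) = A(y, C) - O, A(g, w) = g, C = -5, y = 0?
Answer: 233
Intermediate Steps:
X(T) = 3 (X(T) = 0 - 1*(-3) = 0 + 3 = 3)
-23*(-10) + X(-1 - 1*4) = -23*(-10) + 3 = 230 + 3 = 233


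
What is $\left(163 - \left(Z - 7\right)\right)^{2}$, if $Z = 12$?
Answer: $24964$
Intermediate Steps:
$\left(163 - \left(Z - 7\right)\right)^{2} = \left(163 - \left(12 - 7\right)\right)^{2} = \left(163 - 5\right)^{2} = 158^{2} = 24964$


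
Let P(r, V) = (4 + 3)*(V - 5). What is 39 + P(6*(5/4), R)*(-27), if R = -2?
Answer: 1362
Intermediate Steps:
P(r, V) = -35 + 7*V (P(r, V) = 7*(-5 + V) = -35 + 7*V)
39 + P(6*(5/4), R)*(-27) = 39 + (-35 + 7*(-2))*(-27) = 39 + (-35 - 14)*(-27) = 39 - 49*(-27) = 39 + 1323 = 1362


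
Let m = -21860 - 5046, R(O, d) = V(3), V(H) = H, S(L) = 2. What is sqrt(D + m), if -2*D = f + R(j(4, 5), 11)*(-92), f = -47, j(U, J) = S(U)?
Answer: I*sqrt(106978)/2 ≈ 163.54*I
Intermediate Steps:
j(U, J) = 2
R(O, d) = 3
D = 323/2 (D = -(-47 + 3*(-92))/2 = -(-47 - 276)/2 = -1/2*(-323) = 323/2 ≈ 161.50)
m = -26906
sqrt(D + m) = sqrt(323/2 - 26906) = sqrt(-53489/2) = I*sqrt(106978)/2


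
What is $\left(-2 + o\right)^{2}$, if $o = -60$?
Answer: $3844$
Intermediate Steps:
$\left(-2 + o\right)^{2} = \left(-2 - 60\right)^{2} = \left(-62\right)^{2} = 3844$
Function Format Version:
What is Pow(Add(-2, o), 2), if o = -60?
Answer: 3844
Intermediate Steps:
Pow(Add(-2, o), 2) = Pow(Add(-2, -60), 2) = Pow(-62, 2) = 3844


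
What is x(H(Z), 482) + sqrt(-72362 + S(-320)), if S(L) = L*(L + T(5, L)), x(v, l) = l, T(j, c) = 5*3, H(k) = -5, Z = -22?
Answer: 482 + sqrt(25238) ≈ 640.87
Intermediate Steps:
T(j, c) = 15
S(L) = L*(15 + L) (S(L) = L*(L + 15) = L*(15 + L))
x(H(Z), 482) + sqrt(-72362 + S(-320)) = 482 + sqrt(-72362 - 320*(15 - 320)) = 482 + sqrt(-72362 - 320*(-305)) = 482 + sqrt(-72362 + 97600) = 482 + sqrt(25238)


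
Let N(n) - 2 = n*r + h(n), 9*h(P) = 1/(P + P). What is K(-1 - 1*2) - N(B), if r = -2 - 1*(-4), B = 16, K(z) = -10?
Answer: -12673/288 ≈ -44.003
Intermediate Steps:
r = 2 (r = -2 + 4 = 2)
h(P) = 1/(18*P) (h(P) = 1/(9*(P + P)) = 1/(9*((2*P))) = (1/(2*P))/9 = 1/(18*P))
N(n) = 2 + 2*n + 1/(18*n) (N(n) = 2 + (n*2 + 1/(18*n)) = 2 + (2*n + 1/(18*n)) = 2 + 2*n + 1/(18*n))
K(-1 - 1*2) - N(B) = -10 - (2 + 2*16 + (1/18)/16) = -10 - (2 + 32 + (1/18)*(1/16)) = -10 - (2 + 32 + 1/288) = -10 - 1*9793/288 = -10 - 9793/288 = -12673/288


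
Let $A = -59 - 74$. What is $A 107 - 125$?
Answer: $-14356$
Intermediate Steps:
$A = -133$
$A 107 - 125 = \left(-133\right) 107 - 125 = -14231 - 125 = -14356$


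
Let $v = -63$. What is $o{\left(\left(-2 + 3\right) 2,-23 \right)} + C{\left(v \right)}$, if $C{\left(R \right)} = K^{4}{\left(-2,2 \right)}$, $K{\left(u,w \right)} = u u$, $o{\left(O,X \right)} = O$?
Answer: $258$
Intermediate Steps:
$K{\left(u,w \right)} = u^{2}$
$C{\left(R \right)} = 256$ ($C{\left(R \right)} = \left(\left(-2\right)^{2}\right)^{4} = 4^{4} = 256$)
$o{\left(\left(-2 + 3\right) 2,-23 \right)} + C{\left(v \right)} = \left(-2 + 3\right) 2 + 256 = 1 \cdot 2 + 256 = 2 + 256 = 258$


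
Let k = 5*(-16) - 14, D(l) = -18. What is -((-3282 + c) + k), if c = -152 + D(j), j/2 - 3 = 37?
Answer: 3546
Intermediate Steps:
j = 80 (j = 6 + 2*37 = 6 + 74 = 80)
c = -170 (c = -152 - 18 = -170)
k = -94 (k = -80 - 14 = -94)
-((-3282 + c) + k) = -((-3282 - 170) - 94) = -(-3452 - 94) = -1*(-3546) = 3546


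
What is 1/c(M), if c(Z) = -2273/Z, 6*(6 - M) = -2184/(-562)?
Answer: -1504/638713 ≈ -0.0023547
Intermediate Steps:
M = 1504/281 (M = 6 - (-364)/(-562) = 6 - (-364)*(-1)/562 = 6 - ⅙*1092/281 = 6 - 182/281 = 1504/281 ≈ 5.3523)
1/c(M) = 1/(-2273/1504/281) = 1/(-2273*281/1504) = 1/(-638713/1504) = -1504/638713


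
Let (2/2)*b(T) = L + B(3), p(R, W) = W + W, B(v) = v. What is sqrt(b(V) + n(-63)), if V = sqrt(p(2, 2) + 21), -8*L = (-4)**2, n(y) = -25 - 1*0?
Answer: 2*I*sqrt(6) ≈ 4.899*I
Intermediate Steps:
n(y) = -25 (n(y) = -25 + 0 = -25)
L = -2 (L = -1/8*(-4)**2 = -1/8*16 = -2)
p(R, W) = 2*W
V = 5 (V = sqrt(2*2 + 21) = sqrt(4 + 21) = sqrt(25) = 5)
b(T) = 1 (b(T) = -2 + 3 = 1)
sqrt(b(V) + n(-63)) = sqrt(1 - 25) = sqrt(-24) = 2*I*sqrt(6)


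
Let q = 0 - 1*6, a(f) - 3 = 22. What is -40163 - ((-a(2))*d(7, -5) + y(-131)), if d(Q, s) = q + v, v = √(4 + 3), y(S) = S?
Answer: -40182 + 25*√7 ≈ -40116.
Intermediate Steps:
a(f) = 25 (a(f) = 3 + 22 = 25)
v = √7 ≈ 2.6458
q = -6 (q = 0 - 6 = -6)
d(Q, s) = -6 + √7
-40163 - ((-a(2))*d(7, -5) + y(-131)) = -40163 - ((-1*25)*(-6 + √7) - 131) = -40163 - (-25*(-6 + √7) - 131) = -40163 - ((150 - 25*√7) - 131) = -40163 - (19 - 25*√7) = -40163 + (-19 + 25*√7) = -40182 + 25*√7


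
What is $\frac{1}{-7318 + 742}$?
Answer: $- \frac{1}{6576} \approx -0.00015207$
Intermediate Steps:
$\frac{1}{-7318 + 742} = \frac{1}{-6576} = - \frac{1}{6576}$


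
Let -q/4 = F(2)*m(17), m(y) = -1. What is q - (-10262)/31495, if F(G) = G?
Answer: 262222/31495 ≈ 8.3258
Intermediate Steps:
q = 8 (q = -8*(-1) = -4*(-2) = 8)
q - (-10262)/31495 = 8 - (-10262)/31495 = 8 - 1*(-10262/31495) = 8 + 10262/31495 = 262222/31495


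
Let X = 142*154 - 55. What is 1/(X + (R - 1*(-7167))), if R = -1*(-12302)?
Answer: 1/41282 ≈ 2.4224e-5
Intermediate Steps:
R = 12302
X = 21813 (X = 21868 - 55 = 21813)
1/(X + (R - 1*(-7167))) = 1/(21813 + (12302 - 1*(-7167))) = 1/(21813 + (12302 + 7167)) = 1/(21813 + 19469) = 1/41282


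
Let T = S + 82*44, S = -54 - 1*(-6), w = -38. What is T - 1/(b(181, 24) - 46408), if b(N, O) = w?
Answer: 165347761/46446 ≈ 3560.0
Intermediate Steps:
b(N, O) = -38
S = -48 (S = -54 + 6 = -48)
T = 3560 (T = -48 + 82*44 = -48 + 3608 = 3560)
T - 1/(b(181, 24) - 46408) = 3560 - 1/(-38 - 46408) = 3560 - 1/(-46446) = 3560 - 1*(-1/46446) = 3560 + 1/46446 = 165347761/46446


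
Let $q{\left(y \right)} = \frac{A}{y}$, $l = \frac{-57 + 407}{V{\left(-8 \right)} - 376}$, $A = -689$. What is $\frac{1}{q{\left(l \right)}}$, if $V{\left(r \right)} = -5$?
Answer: $\frac{350}{262509} \approx 0.0013333$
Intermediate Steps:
$l = - \frac{350}{381}$ ($l = \frac{-57 + 407}{-5 - 376} = \frac{350}{-381} = 350 \left(- \frac{1}{381}\right) = - \frac{350}{381} \approx -0.91864$)
$q{\left(y \right)} = - \frac{689}{y}$
$\frac{1}{q{\left(l \right)}} = \frac{1}{\left(-689\right) \frac{1}{- \frac{350}{381}}} = \frac{1}{\left(-689\right) \left(- \frac{381}{350}\right)} = \frac{1}{\frac{262509}{350}} = \frac{350}{262509}$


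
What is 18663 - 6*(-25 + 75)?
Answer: 18363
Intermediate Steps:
18663 - 6*(-25 + 75) = 18663 - 6*50 = 18663 - 1*300 = 18663 - 300 = 18363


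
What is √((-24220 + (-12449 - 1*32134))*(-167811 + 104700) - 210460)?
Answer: √4342015673 ≈ 65894.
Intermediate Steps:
√((-24220 + (-12449 - 1*32134))*(-167811 + 104700) - 210460) = √((-24220 + (-12449 - 32134))*(-63111) - 210460) = √((-24220 - 44583)*(-63111) - 210460) = √(-68803*(-63111) - 210460) = √(4342226133 - 210460) = √4342015673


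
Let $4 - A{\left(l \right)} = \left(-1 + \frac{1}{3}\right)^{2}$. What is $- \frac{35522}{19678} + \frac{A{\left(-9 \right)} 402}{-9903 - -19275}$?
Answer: $- \frac{114294661}{69158331} \approx -1.6527$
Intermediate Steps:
$A{\left(l \right)} = \frac{32}{9}$ ($A{\left(l \right)} = 4 - \left(-1 + \frac{1}{3}\right)^{2} = 4 - \left(- \frac{2}{3}\right)^{2} = 4 - \frac{4}{9} = \frac{32}{9}$)
$- \frac{35522}{19678} + \frac{A{\left(-9 \right)} 402}{-9903 - -19275} = - \frac{35522}{19678} + \frac{\frac{32}{9} \cdot 402}{-9903 - -19275} = \left(-35522\right) \frac{1}{19678} + \frac{4288}{3 \left(-9903 + 19275\right)} = - \frac{17761}{9839} + \frac{4288}{3 \cdot 9372} = - \frac{17761}{9839} + \frac{4288}{3} \cdot \frac{1}{9372} = - \frac{17761}{9839} + \frac{1072}{7029} = - \frac{114294661}{69158331}$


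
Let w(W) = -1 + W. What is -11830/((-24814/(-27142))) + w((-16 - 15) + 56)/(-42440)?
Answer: -851690890871/65819135 ≈ -12940.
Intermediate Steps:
-11830/((-24814/(-27142))) + w((-16 - 15) + 56)/(-42440) = -11830/((-24814/(-27142))) + (-1 + ((-16 - 15) + 56))/(-42440) = -11830/((-24814*(-1/27142))) + (-1 + (-31 + 56))*(-1/42440) = -11830/12407/13571 + (-1 + 25)*(-1/42440) = -11830*13571/12407 + 24*(-1/42440) = -160544930/12407 - 3/5305 = -851690890871/65819135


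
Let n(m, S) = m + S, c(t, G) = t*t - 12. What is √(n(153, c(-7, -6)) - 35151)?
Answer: I*√34961 ≈ 186.98*I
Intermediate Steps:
c(t, G) = -12 + t² (c(t, G) = t² - 12 = -12 + t²)
n(m, S) = S + m
√(n(153, c(-7, -6)) - 35151) = √(((-12 + (-7)²) + 153) - 35151) = √(((-12 + 49) + 153) - 35151) = √((37 + 153) - 35151) = √(190 - 35151) = √(-34961) = I*√34961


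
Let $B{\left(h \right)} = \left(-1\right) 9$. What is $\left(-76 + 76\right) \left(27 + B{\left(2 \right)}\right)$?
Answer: $0$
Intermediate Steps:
$B{\left(h \right)} = -9$
$\left(-76 + 76\right) \left(27 + B{\left(2 \right)}\right) = \left(-76 + 76\right) \left(27 - 9\right) = 0 \cdot 18 = 0$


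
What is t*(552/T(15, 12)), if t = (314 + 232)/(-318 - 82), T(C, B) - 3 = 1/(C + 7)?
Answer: -414414/1675 ≈ -247.41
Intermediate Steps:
T(C, B) = 3 + 1/(7 + C) (T(C, B) = 3 + 1/(C + 7) = 3 + 1/(7 + C))
t = -273/200 (t = 546/(-400) = 546*(-1/400) = -273/200 ≈ -1.3650)
t*(552/T(15, 12)) = -18837/(25*((22 + 3*15)/(7 + 15))) = -18837/(25*((22 + 45)/22)) = -18837/(25*((1/22)*67)) = -18837/(25*67/22) = -18837*22/(25*67) = -273/200*12144/67 = -414414/1675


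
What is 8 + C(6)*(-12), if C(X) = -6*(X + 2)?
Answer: 584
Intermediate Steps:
C(X) = -12 - 6*X (C(X) = -6*(2 + X) = -12 - 6*X)
8 + C(6)*(-12) = 8 + (-12 - 6*6)*(-12) = 8 + (-12 - 36)*(-12) = 8 - 48*(-12) = 8 + 576 = 584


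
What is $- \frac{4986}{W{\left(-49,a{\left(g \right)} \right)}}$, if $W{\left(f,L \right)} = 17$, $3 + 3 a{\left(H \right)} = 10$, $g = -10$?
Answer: $- \frac{4986}{17} \approx -293.29$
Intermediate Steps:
$a{\left(H \right)} = \frac{7}{3}$ ($a{\left(H \right)} = -1 + \frac{1}{3} \cdot 10 = -1 + \frac{10}{3} = \frac{7}{3}$)
$- \frac{4986}{W{\left(-49,a{\left(g \right)} \right)}} = - \frac{4986}{17}$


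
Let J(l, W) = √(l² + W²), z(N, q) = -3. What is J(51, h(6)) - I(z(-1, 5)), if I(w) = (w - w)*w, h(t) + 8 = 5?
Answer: 3*√290 ≈ 51.088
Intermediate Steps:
h(t) = -3 (h(t) = -8 + 5 = -3)
J(l, W) = √(W² + l²)
I(w) = 0 (I(w) = 0*w = 0)
J(51, h(6)) - I(z(-1, 5)) = √((-3)² + 51²) - 1*0 = √(9 + 2601) + 0 = √2610 + 0 = 3*√290 + 0 = 3*√290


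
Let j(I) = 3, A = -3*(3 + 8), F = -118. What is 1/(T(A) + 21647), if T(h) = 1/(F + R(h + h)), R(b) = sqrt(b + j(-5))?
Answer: 302776471/6554199713392 + 3*I*sqrt(7)/6554199713392 ≈ 4.6196e-5 + 1.211e-12*I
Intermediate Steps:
A = -33 (A = -3*11 = -33)
R(b) = sqrt(3 + b) (R(b) = sqrt(b + 3) = sqrt(3 + b))
T(h) = 1/(-118 + sqrt(3 + 2*h)) (T(h) = 1/(-118 + sqrt(3 + (h + h))) = 1/(-118 + sqrt(3 + 2*h)))
1/(T(A) + 21647) = 1/(1/(-118 + sqrt(3 + 2*(-33))) + 21647) = 1/(1/(-118 + sqrt(3 - 66)) + 21647) = 1/(1/(-118 + sqrt(-63)) + 21647) = 1/(1/(-118 + 3*I*sqrt(7)) + 21647) = 1/(21647 + 1/(-118 + 3*I*sqrt(7)))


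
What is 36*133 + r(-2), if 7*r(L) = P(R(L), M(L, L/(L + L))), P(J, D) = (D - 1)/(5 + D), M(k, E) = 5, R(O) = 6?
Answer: 167582/35 ≈ 4788.1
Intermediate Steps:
P(J, D) = (-1 + D)/(5 + D)
r(L) = 2/35 (r(L) = ((-1 + 5)/(5 + 5))/7 = (4/10)/7 = ((1/10)*4)/7 = (1/7)*(2/5) = 2/35)
36*133 + r(-2) = 36*133 + 2/35 = 4788 + 2/35 = 167582/35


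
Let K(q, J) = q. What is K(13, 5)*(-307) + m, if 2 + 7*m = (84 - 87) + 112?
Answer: -27830/7 ≈ -3975.7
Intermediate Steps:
m = 107/7 (m = -2/7 + ((84 - 87) + 112)/7 = -2/7 + (-3 + 112)/7 = -2/7 + (⅐)*109 = -2/7 + 109/7 = 107/7 ≈ 15.286)
K(13, 5)*(-307) + m = 13*(-307) + 107/7 = -3991 + 107/7 = -27830/7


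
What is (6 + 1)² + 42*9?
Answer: 427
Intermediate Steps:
(6 + 1)² + 42*9 = 7² + 378 = 49 + 378 = 427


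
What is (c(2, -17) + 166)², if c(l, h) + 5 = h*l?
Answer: 16129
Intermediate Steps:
c(l, h) = -5 + h*l
(c(2, -17) + 166)² = ((-5 - 17*2) + 166)² = ((-5 - 34) + 166)² = (-39 + 166)² = 127² = 16129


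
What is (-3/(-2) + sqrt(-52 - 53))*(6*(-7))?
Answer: -63 - 42*I*sqrt(105) ≈ -63.0 - 430.37*I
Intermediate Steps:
(-3/(-2) + sqrt(-52 - 53))*(6*(-7)) = (-3*(-1/2) + sqrt(-105))*(-42) = (3/2 + I*sqrt(105))*(-42) = -63 - 42*I*sqrt(105)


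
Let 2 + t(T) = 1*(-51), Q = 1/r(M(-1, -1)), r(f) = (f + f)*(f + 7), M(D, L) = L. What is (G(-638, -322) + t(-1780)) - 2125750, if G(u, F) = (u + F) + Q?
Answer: -25521157/12 ≈ -2.1268e+6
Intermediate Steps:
r(f) = 2*f*(7 + f) (r(f) = (2*f)*(7 + f) = 2*f*(7 + f))
Q = -1/12 (Q = 1/(2*(-1)*(7 - 1)) = 1/(2*(-1)*6) = 1/(-12) = -1/12 ≈ -0.083333)
t(T) = -53 (t(T) = -2 + 1*(-51) = -2 - 51 = -53)
G(u, F) = -1/12 + F + u (G(u, F) = (u + F) - 1/12 = (F + u) - 1/12 = -1/12 + F + u)
(G(-638, -322) + t(-1780)) - 2125750 = ((-1/12 - 322 - 638) - 53) - 2125750 = (-11521/12 - 53) - 2125750 = -12157/12 - 2125750 = -25521157/12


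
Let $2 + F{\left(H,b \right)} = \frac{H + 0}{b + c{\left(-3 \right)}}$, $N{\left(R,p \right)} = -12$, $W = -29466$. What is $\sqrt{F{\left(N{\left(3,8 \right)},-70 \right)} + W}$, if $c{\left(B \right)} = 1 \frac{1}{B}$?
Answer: $\frac{4 i \sqrt{81996077}}{211} \approx 171.66 i$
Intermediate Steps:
$c{\left(B \right)} = \frac{1}{B}$
$F{\left(H,b \right)} = -2 + \frac{H}{- \frac{1}{3} + b}$ ($F{\left(H,b \right)} = -2 + \frac{H + 0}{b + \frac{1}{-3}} = -2 + \frac{H}{b - \frac{1}{3}} = -2 + \frac{H}{- \frac{1}{3} + b}$)
$\sqrt{F{\left(N{\left(3,8 \right)},-70 \right)} + W} = \sqrt{\frac{2 - -420 + 3 \left(-12\right)}{-1 + 3 \left(-70\right)} - 29466} = \sqrt{\frac{2 + 420 - 36}{-1 - 210} - 29466} = \sqrt{\frac{1}{-211} \cdot 386 - 29466} = \sqrt{\left(- \frac{1}{211}\right) 386 - 29466} = \sqrt{- \frac{386}{211} - 29466} = \sqrt{- \frac{6217712}{211}} = \frac{4 i \sqrt{81996077}}{211}$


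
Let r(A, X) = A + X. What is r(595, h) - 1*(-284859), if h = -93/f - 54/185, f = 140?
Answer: 1478646767/5180 ≈ 2.8545e+5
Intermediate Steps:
h = -4953/5180 (h = -93/140 - 54/185 = -4953/5180 ≈ -0.95618)
r(595, h) - 1*(-284859) = (595 - 4953/5180) - 1*(-284859) = 3077147/5180 + 284859 = 1478646767/5180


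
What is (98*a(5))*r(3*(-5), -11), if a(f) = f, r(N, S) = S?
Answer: -5390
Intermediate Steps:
(98*a(5))*r(3*(-5), -11) = (98*5)*(-11) = 490*(-11) = -5390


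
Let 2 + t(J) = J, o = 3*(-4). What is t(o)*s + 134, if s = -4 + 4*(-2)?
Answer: 302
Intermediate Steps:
o = -12
t(J) = -2 + J
s = -12 (s = -4 - 8 = -12)
t(o)*s + 134 = (-2 - 12)*(-12) + 134 = -14*(-12) + 134 = 168 + 134 = 302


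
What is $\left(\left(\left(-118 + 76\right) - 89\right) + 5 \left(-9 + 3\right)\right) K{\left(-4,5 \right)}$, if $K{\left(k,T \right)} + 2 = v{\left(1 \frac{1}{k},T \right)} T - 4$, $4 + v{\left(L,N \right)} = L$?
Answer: $\frac{17549}{4} \approx 4387.3$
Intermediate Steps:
$v{\left(L,N \right)} = -4 + L$
$K{\left(k,T \right)} = -6 + T \left(-4 + \frac{1}{k}\right)$ ($K{\left(k,T \right)} = -2 + \left(\left(-4 + 1 \frac{1}{k}\right) T - 4\right) = -2 + \left(\left(-4 + \frac{1}{k}\right) T - 4\right) = -2 + \left(T \left(-4 + \frac{1}{k}\right) - 4\right) = -2 + \left(-4 + T \left(-4 + \frac{1}{k}\right)\right) = -6 + T \left(-4 + \frac{1}{k}\right)$)
$\left(\left(\left(-118 + 76\right) - 89\right) + 5 \left(-9 + 3\right)\right) K{\left(-4,5 \right)} = \left(\left(\left(-118 + 76\right) - 89\right) + 5 \left(-9 + 3\right)\right) \left(-6 - 20 + \frac{5}{-4}\right) = \left(\left(-42 - 89\right) + 5 \left(-6\right)\right) \left(-6 - 20 + 5 \left(- \frac{1}{4}\right)\right) = \left(-131 - 30\right) \left(-6 - 20 - \frac{5}{4}\right) = \left(-161\right) \left(- \frac{109}{4}\right) = \frac{17549}{4}$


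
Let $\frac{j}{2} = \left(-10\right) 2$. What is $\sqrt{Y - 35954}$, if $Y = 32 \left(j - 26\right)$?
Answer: $i \sqrt{38066} \approx 195.1 i$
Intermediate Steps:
$j = -40$ ($j = 2 \left(\left(-10\right) 2\right) = 2 \left(-20\right) = -40$)
$Y = -2112$ ($Y = 32 \left(-40 - 26\right) = 32 \left(-66\right) = -2112$)
$\sqrt{Y - 35954} = \sqrt{-2112 - 35954} = \sqrt{-38066} = i \sqrt{38066}$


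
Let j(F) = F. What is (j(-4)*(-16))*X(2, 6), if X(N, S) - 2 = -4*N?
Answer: -384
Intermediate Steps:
X(N, S) = 2 - 4*N
(j(-4)*(-16))*X(2, 6) = (-4*(-16))*(2 - 4*2) = 64*(2 - 8) = 64*(-6) = -384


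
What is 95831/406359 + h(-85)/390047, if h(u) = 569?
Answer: 37609812328/158499108873 ≈ 0.23729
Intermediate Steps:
95831/406359 + h(-85)/390047 = 95831/406359 + 569/390047 = 37609812328/158499108873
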